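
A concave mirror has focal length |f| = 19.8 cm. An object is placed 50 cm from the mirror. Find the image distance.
f = +19.8 cm (concave); 1/di = 1/f − 1/do → di = 32.78 cm (real image, in front of mirror)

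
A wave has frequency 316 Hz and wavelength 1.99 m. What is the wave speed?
v = fλ = 628.8 m/s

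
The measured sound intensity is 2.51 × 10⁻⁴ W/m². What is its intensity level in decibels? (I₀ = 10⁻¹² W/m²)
β = 10·log₁₀(I/I₀) = 84 dB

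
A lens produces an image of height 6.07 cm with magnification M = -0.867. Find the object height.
ho = |hi|/|M| = 7.001 cm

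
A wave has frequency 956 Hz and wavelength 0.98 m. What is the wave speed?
v = fλ = 936.9 m/s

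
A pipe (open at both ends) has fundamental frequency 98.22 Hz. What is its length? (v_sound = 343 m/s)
L = v/(2f₁) = 1.746 m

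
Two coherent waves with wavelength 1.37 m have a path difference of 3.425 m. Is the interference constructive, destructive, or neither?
destructive — path difference = 2.5λ, an odd multiple of λ/2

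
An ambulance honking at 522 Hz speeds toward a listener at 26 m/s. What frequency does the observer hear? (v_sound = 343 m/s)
f_obs = f·v/(v − v_s) = 564.8 Hz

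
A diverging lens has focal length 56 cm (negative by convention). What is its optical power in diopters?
P = 1/f = -1.786 D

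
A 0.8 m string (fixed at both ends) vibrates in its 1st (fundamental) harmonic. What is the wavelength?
λₙ = 2L/n = 1.6 m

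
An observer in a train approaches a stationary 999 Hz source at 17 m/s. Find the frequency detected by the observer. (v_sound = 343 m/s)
f_obs = f·(v + v_o)/v = 1049 Hz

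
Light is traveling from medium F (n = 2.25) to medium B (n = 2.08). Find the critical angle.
θc = arcsin(n₂/n₁) = 67.58°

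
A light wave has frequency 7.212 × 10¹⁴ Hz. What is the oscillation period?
T = 1/f = 1.387 × 10⁻¹⁵ s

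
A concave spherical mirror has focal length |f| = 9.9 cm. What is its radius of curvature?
R = 2|f| = 19.8 cm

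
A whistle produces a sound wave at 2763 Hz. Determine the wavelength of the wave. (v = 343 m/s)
λ = v/f = 0.1241 m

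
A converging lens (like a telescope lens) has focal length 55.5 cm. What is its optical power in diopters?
P = 1/f = 1.802 D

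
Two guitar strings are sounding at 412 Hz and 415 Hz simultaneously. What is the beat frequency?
3 Hz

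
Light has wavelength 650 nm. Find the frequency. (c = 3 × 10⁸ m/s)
f = c/λ = 4.615 × 10¹⁴ Hz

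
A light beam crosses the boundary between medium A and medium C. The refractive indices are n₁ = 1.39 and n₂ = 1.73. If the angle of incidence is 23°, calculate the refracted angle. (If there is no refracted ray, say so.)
sin θ₂ = (n₁/n₂)·sin θ₁ = 0.3139 → θ₂ = 18.3°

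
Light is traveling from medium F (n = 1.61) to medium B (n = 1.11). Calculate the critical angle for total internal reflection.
θc = arcsin(n₂/n₁) = 43.59°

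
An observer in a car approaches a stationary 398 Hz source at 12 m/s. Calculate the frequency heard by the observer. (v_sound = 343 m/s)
f_obs = f·(v + v_o)/v = 411.9 Hz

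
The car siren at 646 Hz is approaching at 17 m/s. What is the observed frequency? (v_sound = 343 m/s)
f_obs = f·v/(v − v_s) = 679.7 Hz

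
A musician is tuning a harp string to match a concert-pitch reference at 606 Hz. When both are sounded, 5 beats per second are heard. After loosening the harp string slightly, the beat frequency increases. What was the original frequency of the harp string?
601 Hz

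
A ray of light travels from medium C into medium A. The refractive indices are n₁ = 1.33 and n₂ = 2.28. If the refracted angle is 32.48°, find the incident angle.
sin θ₁ = (n₂/n₁)·sin θ₂ → θ₁ = 67.01°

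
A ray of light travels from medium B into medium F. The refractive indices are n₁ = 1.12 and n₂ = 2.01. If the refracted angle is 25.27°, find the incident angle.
sin θ₁ = (n₂/n₁)·sin θ₂ → θ₁ = 50.01°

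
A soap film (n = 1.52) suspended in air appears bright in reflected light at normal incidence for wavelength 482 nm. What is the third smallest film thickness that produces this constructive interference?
2nt = (m − ½)λ with m = 3 → t = (m − ½)λ/(2n) = 396.4 nm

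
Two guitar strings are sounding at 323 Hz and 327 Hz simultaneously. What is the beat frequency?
4 Hz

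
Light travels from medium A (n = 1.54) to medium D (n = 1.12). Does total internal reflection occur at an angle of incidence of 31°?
θc = arcsin(n₂/n₁) = 46.66°; 31° < θc, so no — the ray refracts.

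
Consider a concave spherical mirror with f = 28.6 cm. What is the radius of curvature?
R = 2|f| = 57.2 cm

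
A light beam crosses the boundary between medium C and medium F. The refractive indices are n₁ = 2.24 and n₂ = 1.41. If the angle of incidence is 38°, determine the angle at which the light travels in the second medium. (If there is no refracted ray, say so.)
sin θ₂ = (n₁/n₂)·sin θ₁ = 0.9781 → θ₂ = 77.98°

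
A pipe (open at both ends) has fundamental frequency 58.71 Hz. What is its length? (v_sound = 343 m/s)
L = v/(2f₁) = 2.921 m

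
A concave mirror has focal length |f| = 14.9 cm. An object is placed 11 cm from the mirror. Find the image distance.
f = +14.9 cm (concave); 1/di = 1/f − 1/do → di = -42.03 cm (virtual image, behind mirror)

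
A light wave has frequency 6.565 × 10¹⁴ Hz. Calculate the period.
T = 1/f = 1.523 × 10⁻¹⁵ s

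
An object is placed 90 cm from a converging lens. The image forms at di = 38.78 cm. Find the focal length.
1/f = 1/do + 1/di → f = 27.1 cm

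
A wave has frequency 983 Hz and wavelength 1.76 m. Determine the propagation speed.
v = fλ = 1730 m/s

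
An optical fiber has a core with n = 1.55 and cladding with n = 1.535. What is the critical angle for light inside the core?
θc = arcsin(n_cladding/n_core) = 82.02°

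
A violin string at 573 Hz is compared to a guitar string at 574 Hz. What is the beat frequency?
1 Hz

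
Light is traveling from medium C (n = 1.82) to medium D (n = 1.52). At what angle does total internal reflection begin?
θc = arcsin(n₂/n₁) = 56.63°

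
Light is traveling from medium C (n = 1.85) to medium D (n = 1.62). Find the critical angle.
θc = arcsin(n₂/n₁) = 61.13°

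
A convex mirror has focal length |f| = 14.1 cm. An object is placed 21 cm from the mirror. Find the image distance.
f = −14.1 cm (convex); 1/di = 1/f − 1/do → di = -8.436 cm (virtual image, behind mirror)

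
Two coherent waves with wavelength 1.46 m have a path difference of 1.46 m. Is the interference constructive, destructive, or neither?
constructive — path difference = 1λ, a whole number of wavelengths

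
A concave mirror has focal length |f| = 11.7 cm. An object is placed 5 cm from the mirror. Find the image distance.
f = +11.7 cm (concave); 1/di = 1/f − 1/do → di = -8.731 cm (virtual image, behind mirror)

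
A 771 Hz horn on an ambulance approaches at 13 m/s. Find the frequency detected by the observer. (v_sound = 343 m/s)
f_obs = f·v/(v − v_s) = 801.4 Hz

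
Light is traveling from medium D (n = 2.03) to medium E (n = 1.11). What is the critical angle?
θc = arcsin(n₂/n₁) = 33.15°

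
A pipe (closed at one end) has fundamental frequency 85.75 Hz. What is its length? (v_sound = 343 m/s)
L = v/(4f₁) = 1 m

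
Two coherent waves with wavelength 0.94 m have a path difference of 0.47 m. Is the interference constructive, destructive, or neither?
destructive — path difference = 0.5λ, an odd multiple of λ/2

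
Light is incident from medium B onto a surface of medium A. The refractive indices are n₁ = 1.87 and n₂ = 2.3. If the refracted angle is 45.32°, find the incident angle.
sin θ₁ = (n₂/n₁)·sin θ₂ → θ₁ = 60.99°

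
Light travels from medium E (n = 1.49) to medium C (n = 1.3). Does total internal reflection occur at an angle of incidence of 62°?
θc = arcsin(n₂/n₁) = 60.75°; 62° > θc, so yes — total internal reflection.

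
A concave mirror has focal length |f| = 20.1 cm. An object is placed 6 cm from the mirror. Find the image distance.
f = +20.1 cm (concave); 1/di = 1/f − 1/do → di = -8.553 cm (virtual image, behind mirror)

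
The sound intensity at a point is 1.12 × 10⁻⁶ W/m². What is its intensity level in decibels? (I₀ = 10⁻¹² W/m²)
β = 10·log₁₀(I/I₀) = 60.49 dB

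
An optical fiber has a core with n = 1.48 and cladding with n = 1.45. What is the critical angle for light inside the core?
θc = arcsin(n_cladding/n_core) = 78.44°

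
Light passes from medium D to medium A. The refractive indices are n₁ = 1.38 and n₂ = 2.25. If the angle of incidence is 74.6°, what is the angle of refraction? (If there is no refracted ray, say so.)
sin θ₂ = (n₁/n₂)·sin θ₁ = 0.5913 → θ₂ = 36.25°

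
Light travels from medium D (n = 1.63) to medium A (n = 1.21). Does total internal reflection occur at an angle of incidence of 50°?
θc = arcsin(n₂/n₁) = 47.93°; 50° > θc, so yes — total internal reflection.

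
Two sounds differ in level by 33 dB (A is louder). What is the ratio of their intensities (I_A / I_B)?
I_A/I_B = 10^(Δβ/10) = 1995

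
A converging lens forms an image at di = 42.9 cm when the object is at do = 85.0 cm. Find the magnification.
M = −di/do = -0.5047 (inverted image)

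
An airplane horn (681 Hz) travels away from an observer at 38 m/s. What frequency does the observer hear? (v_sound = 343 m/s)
f_obs = f·v/(v + v_s) = 613.1 Hz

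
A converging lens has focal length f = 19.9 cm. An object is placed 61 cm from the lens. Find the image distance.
1/di = 1/f − 1/do → di = 29.54 cm (real image)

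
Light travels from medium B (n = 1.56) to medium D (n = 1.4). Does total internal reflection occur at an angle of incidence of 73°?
θc = arcsin(n₂/n₁) = 63.82°; 73° > θc, so yes — total internal reflection.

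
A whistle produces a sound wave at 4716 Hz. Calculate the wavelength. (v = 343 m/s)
λ = v/f = 0.07273 m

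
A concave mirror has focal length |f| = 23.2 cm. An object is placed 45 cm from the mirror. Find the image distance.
f = +23.2 cm (concave); 1/di = 1/f − 1/do → di = 47.89 cm (real image, in front of mirror)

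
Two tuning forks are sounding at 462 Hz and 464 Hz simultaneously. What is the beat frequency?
2 Hz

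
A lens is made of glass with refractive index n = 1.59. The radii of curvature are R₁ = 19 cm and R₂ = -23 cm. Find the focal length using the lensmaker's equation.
1/f = (n − 1)(1/R₁ − 1/R₂) → f = 17.64 cm (converging lens)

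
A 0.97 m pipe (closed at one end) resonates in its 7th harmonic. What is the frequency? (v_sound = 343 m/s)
fₙ = nv/(4L) = 618.8 Hz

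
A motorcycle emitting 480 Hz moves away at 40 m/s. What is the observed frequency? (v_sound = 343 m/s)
f_obs = f·v/(v + v_s) = 429.9 Hz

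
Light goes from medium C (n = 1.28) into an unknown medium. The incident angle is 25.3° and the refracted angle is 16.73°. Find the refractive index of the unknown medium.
n₂ = n₁·sin θ₁ / sin θ₂ = 1.9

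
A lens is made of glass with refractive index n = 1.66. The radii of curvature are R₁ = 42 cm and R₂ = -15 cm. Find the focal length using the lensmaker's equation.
1/f = (n − 1)(1/R₁ − 1/R₂) → f = 16.75 cm (converging lens)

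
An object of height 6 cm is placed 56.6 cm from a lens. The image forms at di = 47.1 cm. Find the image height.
hi = (-di/do) × ho = -4.993 cm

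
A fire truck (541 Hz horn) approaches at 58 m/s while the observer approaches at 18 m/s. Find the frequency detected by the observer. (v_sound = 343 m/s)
f_obs = f·(v + v_o)/(v − v_s) = 685.3 Hz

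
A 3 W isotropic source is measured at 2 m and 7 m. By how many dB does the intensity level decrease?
Δβ = 20·log₁₀(r₂/r₁) = 10.88 dB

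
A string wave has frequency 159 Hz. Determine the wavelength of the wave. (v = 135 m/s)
λ = v/f = 0.8491 m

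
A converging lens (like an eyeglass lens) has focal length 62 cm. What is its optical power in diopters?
P = 1/f = 1.613 D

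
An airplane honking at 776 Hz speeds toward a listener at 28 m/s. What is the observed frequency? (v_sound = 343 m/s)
f_obs = f·v/(v − v_s) = 845 Hz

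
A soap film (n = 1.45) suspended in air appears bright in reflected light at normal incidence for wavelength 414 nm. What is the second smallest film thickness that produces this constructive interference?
2nt = (m − ½)λ with m = 2 → t = (m − ½)λ/(2n) = 214.1 nm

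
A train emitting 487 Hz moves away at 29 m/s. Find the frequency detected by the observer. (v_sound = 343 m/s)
f_obs = f·v/(v + v_s) = 449 Hz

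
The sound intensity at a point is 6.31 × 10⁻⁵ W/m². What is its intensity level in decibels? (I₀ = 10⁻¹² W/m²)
β = 10·log₁₀(I/I₀) = 78 dB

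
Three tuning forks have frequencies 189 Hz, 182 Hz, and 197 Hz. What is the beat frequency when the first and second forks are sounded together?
7 Hz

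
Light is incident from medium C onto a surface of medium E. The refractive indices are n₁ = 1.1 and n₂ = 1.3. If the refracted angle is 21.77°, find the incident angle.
sin θ₁ = (n₂/n₁)·sin θ₂ → θ₁ = 26°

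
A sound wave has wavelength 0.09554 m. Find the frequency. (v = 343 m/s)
f = v/λ = 3590 Hz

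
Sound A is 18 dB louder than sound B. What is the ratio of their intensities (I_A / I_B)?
I_A/I_B = 10^(Δβ/10) = 63.1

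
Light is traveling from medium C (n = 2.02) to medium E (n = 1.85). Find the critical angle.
θc = arcsin(n₂/n₁) = 66.33°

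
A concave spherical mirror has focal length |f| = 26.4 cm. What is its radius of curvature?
R = 2|f| = 52.8 cm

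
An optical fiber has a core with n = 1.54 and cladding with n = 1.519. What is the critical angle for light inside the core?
θc = arcsin(n_cladding/n_core) = 80.53°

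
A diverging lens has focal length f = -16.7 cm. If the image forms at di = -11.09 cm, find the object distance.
1/do = 1/f − 1/di → do = 33.01 cm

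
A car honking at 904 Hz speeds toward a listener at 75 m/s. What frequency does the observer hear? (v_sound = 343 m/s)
f_obs = f·v/(v − v_s) = 1157 Hz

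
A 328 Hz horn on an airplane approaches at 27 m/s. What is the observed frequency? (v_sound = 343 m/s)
f_obs = f·v/(v − v_s) = 356 Hz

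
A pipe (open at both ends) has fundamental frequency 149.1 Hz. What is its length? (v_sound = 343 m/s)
L = v/(2f₁) = 1.15 m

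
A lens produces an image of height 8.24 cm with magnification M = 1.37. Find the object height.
ho = |hi|/|M| = 6.015 cm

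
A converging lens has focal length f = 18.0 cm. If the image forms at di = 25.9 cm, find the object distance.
1/do = 1/f − 1/di → do = 59.01 cm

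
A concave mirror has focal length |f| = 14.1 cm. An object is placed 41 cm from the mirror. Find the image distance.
f = +14.1 cm (concave); 1/di = 1/f − 1/do → di = 21.49 cm (real image, in front of mirror)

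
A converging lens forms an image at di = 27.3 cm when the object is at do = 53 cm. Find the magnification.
M = −di/do = -0.5151 (inverted image)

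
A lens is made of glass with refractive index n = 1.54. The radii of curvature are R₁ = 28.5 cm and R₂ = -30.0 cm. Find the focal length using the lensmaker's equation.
1/f = (n − 1)(1/R₁ − 1/R₂) → f = 27.07 cm (converging lens)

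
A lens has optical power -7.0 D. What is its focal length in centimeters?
f = 1/P = -14.29 cm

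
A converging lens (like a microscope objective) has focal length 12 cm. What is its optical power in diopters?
P = 1/f = 8.333 D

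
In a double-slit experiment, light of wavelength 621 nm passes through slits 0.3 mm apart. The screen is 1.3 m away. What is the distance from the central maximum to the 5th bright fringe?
y = mλL/d = 13.46 mm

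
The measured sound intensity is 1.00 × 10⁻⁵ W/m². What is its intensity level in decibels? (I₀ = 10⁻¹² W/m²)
β = 10·log₁₀(I/I₀) = 70 dB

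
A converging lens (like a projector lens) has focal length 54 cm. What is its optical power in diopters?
P = 1/f = 1.852 D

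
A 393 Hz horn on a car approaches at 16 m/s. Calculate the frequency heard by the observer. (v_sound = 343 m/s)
f_obs = f·v/(v − v_s) = 412.2 Hz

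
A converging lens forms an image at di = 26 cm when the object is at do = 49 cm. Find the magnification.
M = −di/do = -0.5306 (inverted image)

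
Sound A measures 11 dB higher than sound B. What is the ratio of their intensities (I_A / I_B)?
I_A/I_B = 10^(Δβ/10) = 12.59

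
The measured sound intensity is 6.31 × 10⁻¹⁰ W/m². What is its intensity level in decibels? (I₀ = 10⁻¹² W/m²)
β = 10·log₁₀(I/I₀) = 28 dB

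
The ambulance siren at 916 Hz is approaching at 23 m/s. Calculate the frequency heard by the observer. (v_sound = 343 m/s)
f_obs = f·v/(v − v_s) = 981.8 Hz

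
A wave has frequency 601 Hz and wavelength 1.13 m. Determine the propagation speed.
v = fλ = 679.1 m/s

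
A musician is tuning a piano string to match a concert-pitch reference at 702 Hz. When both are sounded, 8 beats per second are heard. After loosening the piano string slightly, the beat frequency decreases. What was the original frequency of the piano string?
710 Hz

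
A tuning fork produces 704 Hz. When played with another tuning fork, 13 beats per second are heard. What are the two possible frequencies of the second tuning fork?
f₂ = 704 ± 13 Hz → 717 Hz or 691 Hz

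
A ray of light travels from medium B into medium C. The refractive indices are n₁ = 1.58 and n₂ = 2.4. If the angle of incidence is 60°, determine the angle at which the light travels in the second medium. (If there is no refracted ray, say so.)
sin θ₂ = (n₁/n₂)·sin θ₁ = 0.5701 → θ₂ = 34.76°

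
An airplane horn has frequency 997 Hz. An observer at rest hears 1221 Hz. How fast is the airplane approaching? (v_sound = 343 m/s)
v_s = v·(1 − f/f_obs) = 62.93 m/s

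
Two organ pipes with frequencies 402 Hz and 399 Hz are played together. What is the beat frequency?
3 Hz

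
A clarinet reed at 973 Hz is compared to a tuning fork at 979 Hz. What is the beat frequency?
6 Hz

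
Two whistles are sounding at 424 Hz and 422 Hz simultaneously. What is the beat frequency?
2 Hz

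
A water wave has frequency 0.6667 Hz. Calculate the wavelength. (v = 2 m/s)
λ = v/f = 3 m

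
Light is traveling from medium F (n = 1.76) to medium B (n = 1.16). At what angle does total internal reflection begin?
θc = arcsin(n₂/n₁) = 41.23°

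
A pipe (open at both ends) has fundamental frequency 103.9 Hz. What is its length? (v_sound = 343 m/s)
L = v/(2f₁) = 1.651 m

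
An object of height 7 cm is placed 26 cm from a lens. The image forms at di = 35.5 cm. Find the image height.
hi = (-di/do) × ho = -9.558 cm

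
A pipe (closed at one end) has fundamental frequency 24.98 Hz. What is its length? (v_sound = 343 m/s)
L = v/(4f₁) = 3.433 m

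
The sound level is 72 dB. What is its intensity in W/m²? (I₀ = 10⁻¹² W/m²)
I = I₀·10^(β/10) = 1.58 × 10⁻⁵ W/m²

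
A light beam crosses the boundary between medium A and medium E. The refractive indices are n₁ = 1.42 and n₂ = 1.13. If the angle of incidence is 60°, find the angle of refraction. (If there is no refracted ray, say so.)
sin θ₂ = (n₁/n₂)·sin θ₁ = 1.088 > 1, so there is no refracted ray — the light undergoes total internal reflection.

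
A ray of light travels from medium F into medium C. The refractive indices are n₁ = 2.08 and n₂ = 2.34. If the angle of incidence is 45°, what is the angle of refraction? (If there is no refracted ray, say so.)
sin θ₂ = (n₁/n₂)·sin θ₁ = 0.6285 → θ₂ = 38.94°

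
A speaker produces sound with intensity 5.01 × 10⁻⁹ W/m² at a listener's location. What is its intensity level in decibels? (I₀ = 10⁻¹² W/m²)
β = 10·log₁₀(I/I₀) = 37 dB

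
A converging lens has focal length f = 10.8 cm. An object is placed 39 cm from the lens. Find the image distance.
1/di = 1/f − 1/do → di = 14.94 cm (real image)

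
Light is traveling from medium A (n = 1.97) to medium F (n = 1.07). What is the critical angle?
θc = arcsin(n₂/n₁) = 32.9°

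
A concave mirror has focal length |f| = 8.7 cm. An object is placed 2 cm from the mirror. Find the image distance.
f = +8.7 cm (concave); 1/di = 1/f − 1/do → di = -2.597 cm (virtual image, behind mirror)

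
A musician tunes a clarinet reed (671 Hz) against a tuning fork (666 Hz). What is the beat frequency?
5 Hz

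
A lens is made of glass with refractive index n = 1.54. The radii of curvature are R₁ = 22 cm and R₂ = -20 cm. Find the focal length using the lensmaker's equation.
1/f = (n − 1)(1/R₁ − 1/R₂) → f = 19.4 cm (converging lens)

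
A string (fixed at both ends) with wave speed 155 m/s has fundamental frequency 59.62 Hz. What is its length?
L = v/(2f₁) = 1.3 m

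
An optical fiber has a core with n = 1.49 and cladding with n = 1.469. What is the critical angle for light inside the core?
θc = arcsin(n_cladding/n_core) = 80.37°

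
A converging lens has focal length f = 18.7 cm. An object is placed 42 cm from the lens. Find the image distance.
1/di = 1/f − 1/do → di = 33.71 cm (real image)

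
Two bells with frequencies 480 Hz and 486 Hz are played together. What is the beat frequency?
6 Hz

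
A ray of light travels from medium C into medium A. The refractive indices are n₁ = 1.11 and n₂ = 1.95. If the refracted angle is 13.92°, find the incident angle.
sin θ₁ = (n₂/n₁)·sin θ₂ → θ₁ = 25°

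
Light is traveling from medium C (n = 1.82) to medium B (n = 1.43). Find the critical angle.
θc = arcsin(n₂/n₁) = 51.79°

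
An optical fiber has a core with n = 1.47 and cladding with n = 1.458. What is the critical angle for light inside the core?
θc = arcsin(n_cladding/n_core) = 82.67°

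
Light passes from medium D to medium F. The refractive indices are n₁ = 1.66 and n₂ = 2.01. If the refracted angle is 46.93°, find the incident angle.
sin θ₁ = (n₂/n₁)·sin θ₂ → θ₁ = 62.2°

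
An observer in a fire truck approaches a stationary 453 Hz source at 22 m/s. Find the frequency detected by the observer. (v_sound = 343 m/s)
f_obs = f·(v + v_o)/v = 482.1 Hz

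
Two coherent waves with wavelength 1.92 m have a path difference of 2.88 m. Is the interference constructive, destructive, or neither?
destructive — path difference = 1.5λ, an odd multiple of λ/2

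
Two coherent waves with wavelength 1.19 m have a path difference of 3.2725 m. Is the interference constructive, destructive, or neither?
neither (partial) — path difference = 2.75λ, neither a whole number of wavelengths nor an odd multiple of λ/2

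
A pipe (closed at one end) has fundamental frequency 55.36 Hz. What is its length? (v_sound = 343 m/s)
L = v/(4f₁) = 1.549 m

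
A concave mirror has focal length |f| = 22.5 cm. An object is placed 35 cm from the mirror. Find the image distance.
f = +22.5 cm (concave); 1/di = 1/f − 1/do → di = 63 cm (real image, in front of mirror)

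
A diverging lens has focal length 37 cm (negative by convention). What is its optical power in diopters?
P = 1/f = -2.703 D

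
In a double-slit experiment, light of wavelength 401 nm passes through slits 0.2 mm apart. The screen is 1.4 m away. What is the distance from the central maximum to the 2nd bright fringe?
y = mλL/d = 5.614 mm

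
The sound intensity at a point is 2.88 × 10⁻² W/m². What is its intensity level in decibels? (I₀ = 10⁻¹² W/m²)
β = 10·log₁₀(I/I₀) = 104.6 dB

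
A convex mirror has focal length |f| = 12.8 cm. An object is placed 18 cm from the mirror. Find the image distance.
f = −12.8 cm (convex); 1/di = 1/f − 1/do → di = -7.481 cm (virtual image, behind mirror)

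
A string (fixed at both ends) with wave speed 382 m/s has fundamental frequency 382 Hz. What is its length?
L = v/(2f₁) = 0.5 m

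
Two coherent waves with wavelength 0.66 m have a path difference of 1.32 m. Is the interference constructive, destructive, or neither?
constructive — path difference = 2λ, a whole number of wavelengths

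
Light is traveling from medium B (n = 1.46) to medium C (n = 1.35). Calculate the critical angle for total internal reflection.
θc = arcsin(n₂/n₁) = 67.62°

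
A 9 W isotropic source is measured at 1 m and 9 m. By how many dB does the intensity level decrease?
Δβ = 20·log₁₀(r₂/r₁) = 19.08 dB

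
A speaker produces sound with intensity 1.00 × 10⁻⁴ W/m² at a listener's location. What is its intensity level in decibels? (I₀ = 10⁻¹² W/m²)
β = 10·log₁₀(I/I₀) = 80 dB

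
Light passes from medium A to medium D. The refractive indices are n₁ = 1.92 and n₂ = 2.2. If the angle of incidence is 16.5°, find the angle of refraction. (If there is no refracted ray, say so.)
sin θ₂ = (n₁/n₂)·sin θ₁ = 0.2479 → θ₂ = 14.35°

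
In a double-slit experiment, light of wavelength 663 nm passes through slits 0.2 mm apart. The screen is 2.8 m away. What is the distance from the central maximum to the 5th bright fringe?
y = mλL/d = 46.41 mm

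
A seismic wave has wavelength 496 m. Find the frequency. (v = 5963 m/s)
f = v/λ = 12.02 Hz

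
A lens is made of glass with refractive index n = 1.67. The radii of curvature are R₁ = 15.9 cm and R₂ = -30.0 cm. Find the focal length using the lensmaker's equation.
1/f = (n − 1)(1/R₁ − 1/R₂) → f = 15.51 cm (converging lens)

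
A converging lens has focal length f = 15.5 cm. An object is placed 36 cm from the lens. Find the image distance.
1/di = 1/f − 1/do → di = 27.22 cm (real image)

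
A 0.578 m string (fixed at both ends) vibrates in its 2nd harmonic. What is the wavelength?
λₙ = 2L/n = 0.578 m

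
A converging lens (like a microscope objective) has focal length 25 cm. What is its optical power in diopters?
P = 1/f = 4 D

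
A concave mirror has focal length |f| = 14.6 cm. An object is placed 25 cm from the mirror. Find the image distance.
f = +14.6 cm (concave); 1/di = 1/f − 1/do → di = 35.1 cm (real image, in front of mirror)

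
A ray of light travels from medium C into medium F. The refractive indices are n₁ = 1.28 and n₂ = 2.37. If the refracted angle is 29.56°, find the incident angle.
sin θ₁ = (n₂/n₁)·sin θ₂ → θ₁ = 65.99°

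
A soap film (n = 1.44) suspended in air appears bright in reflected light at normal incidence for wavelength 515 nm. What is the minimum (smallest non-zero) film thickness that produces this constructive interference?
2nt = (m − ½)λ with m = 1 → t = (m − ½)λ/(2n) = 89.41 nm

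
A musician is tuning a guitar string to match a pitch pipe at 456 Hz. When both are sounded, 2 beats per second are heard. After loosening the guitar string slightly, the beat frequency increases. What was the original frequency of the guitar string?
454 Hz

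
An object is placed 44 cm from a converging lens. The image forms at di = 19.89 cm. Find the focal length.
1/f = 1/do + 1/di → f = 13.7 cm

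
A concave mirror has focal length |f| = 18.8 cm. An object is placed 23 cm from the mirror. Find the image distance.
f = +18.8 cm (concave); 1/di = 1/f − 1/do → di = 103 cm (real image, in front of mirror)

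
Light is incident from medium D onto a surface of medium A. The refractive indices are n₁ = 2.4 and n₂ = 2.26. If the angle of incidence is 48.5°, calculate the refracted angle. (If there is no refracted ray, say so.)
sin θ₂ = (n₁/n₂)·sin θ₁ = 0.7954 → θ₂ = 52.69°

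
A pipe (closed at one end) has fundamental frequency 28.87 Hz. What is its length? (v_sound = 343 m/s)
L = v/(4f₁) = 2.97 m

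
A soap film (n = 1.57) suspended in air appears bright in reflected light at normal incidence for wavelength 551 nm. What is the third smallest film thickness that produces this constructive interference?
2nt = (m − ½)λ with m = 3 → t = (m − ½)λ/(2n) = 438.7 nm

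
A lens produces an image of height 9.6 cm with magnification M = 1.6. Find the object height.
ho = |hi|/|M| = 6 cm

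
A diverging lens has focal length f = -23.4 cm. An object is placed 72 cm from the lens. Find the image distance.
1/di = 1/f − 1/do → di = -17.66 cm (virtual image)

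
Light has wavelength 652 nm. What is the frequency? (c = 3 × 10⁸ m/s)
f = c/λ = 4.601 × 10¹⁴ Hz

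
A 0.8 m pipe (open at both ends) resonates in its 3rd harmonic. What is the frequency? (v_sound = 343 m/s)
fₙ = nv/(2L) = 643.1 Hz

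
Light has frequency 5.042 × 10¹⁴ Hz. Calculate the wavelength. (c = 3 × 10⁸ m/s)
λ = c/f = 595 nm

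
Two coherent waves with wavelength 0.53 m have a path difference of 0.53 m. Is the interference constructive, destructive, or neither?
constructive — path difference = 1λ, a whole number of wavelengths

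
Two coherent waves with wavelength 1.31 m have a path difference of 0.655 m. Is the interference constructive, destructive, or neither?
destructive — path difference = 0.5λ, an odd multiple of λ/2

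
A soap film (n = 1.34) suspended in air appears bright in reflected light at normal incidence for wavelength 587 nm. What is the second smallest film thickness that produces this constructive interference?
2nt = (m − ½)λ with m = 2 → t = (m − ½)λ/(2n) = 328.5 nm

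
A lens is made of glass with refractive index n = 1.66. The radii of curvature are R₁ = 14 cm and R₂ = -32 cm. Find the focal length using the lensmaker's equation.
1/f = (n − 1)(1/R₁ − 1/R₂) → f = 14.76 cm (converging lens)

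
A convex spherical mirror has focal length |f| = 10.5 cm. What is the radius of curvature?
R = 2|f| = 21 cm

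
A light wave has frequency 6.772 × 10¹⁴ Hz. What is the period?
T = 1/f = 1.477 × 10⁻¹⁵ s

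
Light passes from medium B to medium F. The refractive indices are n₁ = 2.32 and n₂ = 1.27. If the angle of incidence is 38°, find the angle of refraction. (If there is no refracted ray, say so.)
sin θ₂ = (n₁/n₂)·sin θ₁ = 1.125 > 1, so there is no refracted ray — the light undergoes total internal reflection.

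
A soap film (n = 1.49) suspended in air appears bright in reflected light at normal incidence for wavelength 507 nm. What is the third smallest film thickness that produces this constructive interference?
2nt = (m − ½)λ with m = 3 → t = (m − ½)λ/(2n) = 425.3 nm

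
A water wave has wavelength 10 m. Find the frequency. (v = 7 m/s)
f = v/λ = 0.7 Hz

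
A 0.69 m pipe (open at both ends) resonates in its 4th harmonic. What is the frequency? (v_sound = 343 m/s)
fₙ = nv/(2L) = 994.2 Hz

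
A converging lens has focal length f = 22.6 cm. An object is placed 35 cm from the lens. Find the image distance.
1/di = 1/f − 1/do → di = 63.79 cm (real image)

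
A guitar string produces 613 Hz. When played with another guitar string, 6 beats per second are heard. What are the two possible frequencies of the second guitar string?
f₂ = 613 ± 6 Hz → 619 Hz or 607 Hz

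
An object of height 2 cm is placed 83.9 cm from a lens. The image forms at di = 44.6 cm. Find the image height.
hi = (-di/do) × ho = -1.063 cm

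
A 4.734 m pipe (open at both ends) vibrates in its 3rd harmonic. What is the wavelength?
λₙ = 2L/n = 3.156 m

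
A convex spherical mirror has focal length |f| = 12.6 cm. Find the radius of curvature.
R = 2|f| = 25.2 cm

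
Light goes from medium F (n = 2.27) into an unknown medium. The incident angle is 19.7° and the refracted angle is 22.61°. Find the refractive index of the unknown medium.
n₂ = n₁·sin θ₁ / sin θ₂ = 1.99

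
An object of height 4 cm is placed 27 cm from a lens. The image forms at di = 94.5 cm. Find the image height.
hi = (-di/do) × ho = -14 cm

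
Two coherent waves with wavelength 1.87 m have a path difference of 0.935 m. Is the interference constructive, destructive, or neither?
destructive — path difference = 0.5λ, an odd multiple of λ/2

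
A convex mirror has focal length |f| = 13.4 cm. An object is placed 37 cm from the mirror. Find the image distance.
f = −13.4 cm (convex); 1/di = 1/f − 1/do → di = -9.837 cm (virtual image, behind mirror)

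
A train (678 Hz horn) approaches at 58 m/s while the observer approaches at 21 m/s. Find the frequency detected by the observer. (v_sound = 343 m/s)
f_obs = f·(v + v_o)/(v − v_s) = 865.9 Hz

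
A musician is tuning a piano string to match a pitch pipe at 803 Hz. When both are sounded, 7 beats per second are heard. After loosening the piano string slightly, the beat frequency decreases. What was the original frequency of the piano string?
810 Hz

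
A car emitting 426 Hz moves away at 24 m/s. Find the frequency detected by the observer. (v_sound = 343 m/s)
f_obs = f·v/(v + v_s) = 398.1 Hz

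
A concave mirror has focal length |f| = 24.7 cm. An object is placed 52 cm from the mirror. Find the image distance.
f = +24.7 cm (concave); 1/di = 1/f − 1/do → di = 47.05 cm (real image, in front of mirror)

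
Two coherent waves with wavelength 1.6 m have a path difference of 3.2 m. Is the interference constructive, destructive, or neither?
constructive — path difference = 2λ, a whole number of wavelengths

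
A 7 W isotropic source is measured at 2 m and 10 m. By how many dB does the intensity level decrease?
Δβ = 20·log₁₀(r₂/r₁) = 13.98 dB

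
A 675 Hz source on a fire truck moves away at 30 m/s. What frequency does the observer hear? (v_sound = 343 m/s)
f_obs = f·v/(v + v_s) = 620.7 Hz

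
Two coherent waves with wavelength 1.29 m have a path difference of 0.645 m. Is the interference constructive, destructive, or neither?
destructive — path difference = 0.5λ, an odd multiple of λ/2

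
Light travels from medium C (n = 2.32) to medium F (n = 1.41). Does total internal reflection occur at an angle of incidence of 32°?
θc = arcsin(n₂/n₁) = 37.43°; 32° < θc, so no — the ray refracts.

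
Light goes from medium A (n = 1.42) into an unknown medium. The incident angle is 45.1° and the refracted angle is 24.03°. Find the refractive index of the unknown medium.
n₂ = n₁·sin θ₁ / sin θ₂ = 2.47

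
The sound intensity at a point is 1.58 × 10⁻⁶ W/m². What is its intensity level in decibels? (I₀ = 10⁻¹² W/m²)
β = 10·log₁₀(I/I₀) = 61.99 dB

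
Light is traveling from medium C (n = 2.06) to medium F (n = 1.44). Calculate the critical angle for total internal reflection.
θc = arcsin(n₂/n₁) = 44.35°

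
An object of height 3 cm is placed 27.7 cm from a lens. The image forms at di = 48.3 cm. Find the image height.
hi = (-di/do) × ho = -5.231 cm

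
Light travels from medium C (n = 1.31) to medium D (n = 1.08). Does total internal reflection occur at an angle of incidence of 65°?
θc = arcsin(n₂/n₁) = 55.53°; 65° > θc, so yes — total internal reflection.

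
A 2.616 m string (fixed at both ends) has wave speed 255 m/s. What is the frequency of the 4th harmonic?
fₙ = nv/(2L) = 195 Hz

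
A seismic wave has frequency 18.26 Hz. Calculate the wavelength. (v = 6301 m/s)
λ = v/f = 345.1 m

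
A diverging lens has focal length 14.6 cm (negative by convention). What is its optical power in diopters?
P = 1/f = -6.849 D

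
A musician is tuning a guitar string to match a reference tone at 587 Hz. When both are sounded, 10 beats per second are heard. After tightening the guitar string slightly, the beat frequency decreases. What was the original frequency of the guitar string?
577 Hz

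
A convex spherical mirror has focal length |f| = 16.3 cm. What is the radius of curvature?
R = 2|f| = 32.6 cm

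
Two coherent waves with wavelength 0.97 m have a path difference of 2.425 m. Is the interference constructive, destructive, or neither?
destructive — path difference = 2.5λ, an odd multiple of λ/2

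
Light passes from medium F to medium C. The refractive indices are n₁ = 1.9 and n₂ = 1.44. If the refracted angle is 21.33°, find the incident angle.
sin θ₁ = (n₂/n₁)·sin θ₂ → θ₁ = 16°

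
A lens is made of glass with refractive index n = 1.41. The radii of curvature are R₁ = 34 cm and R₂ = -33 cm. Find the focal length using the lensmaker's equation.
1/f = (n − 1)(1/R₁ − 1/R₂) → f = 40.84 cm (converging lens)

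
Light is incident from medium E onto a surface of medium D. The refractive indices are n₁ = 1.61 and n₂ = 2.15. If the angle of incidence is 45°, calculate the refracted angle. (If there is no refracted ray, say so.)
sin θ₂ = (n₁/n₂)·sin θ₁ = 0.5295 → θ₂ = 31.97°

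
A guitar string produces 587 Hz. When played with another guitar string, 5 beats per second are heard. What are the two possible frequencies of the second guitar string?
f₂ = 587 ± 5 Hz → 592 Hz or 582 Hz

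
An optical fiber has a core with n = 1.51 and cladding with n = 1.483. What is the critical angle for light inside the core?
θc = arcsin(n_cladding/n_core) = 79.15°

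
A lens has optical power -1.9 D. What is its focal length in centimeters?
f = 1/P = -52.63 cm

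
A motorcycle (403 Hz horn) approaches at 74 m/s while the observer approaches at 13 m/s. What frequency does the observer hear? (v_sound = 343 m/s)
f_obs = f·(v + v_o)/(v − v_s) = 533.3 Hz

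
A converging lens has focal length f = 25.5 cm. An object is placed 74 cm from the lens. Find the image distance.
1/di = 1/f − 1/do → di = 38.91 cm (real image)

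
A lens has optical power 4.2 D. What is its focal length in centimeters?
f = 1/P = 23.81 cm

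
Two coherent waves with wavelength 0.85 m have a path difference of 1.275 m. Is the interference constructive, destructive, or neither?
destructive — path difference = 1.5λ, an odd multiple of λ/2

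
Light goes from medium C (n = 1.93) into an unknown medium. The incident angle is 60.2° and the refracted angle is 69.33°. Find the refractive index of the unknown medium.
n₂ = n₁·sin θ₁ / sin θ₂ = 1.79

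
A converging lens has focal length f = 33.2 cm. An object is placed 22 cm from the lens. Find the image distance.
1/di = 1/f − 1/do → di = -65.21 cm (virtual image)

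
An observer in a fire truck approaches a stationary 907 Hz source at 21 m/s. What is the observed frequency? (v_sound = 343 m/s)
f_obs = f·(v + v_o)/v = 962.5 Hz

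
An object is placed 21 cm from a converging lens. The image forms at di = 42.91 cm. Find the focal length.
1/f = 1/do + 1/di → f = 14.1 cm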